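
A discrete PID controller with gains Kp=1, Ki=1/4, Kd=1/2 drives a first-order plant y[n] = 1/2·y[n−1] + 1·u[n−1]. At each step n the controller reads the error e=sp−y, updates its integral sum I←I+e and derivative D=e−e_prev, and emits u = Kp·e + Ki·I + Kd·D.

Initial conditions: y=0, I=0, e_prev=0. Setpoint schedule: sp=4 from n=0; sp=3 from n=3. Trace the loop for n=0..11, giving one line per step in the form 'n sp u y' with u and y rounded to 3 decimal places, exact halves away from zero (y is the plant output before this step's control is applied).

0 4 7.000 0.000
1 4 -6.250 7.000
2 4 13.563 -2.750
3 3 -17.516 12.188
4 3 29.473 -11.422
5 3 -40.298 23.762
6 3 63.416 -28.417
7 3 -90.662 49.208
8 3 138.314 -66.058
9 3 -201.905 105.285
10 3 303.653 -149.262
11 3 -447.552 229.022

(exact arithmetic carried between steps; '≈' marks a value shown rounded to 6 d.p. or computed from one; I and e_prev carry over from the previous line; the table rounds u and y to 3 d.p., halves away from zero)
n=0: y=0, sp=4, e=sp−y=4; I=4, D=e−e_prev=4; u=1·4+1/4·4+1/2·4=7; next y=1/2·0+1·7=7
n=1: y=7, sp=4, e=sp−y=-3; I=1, D=e−e_prev=-7; u=1·(-3)+1/4·1+1/2·(-7)=-6.25; next y=1/2·7+1·(-6.25)=-2.75
n=2: y=-2.75, sp=4, e=sp−y=6.75; I=7.75, D=e−e_prev=9.75; u=1·6.75+1/4·7.75+1/2·9.75=13.5625; next y=1/2·(-2.75)+1·13.5625=12.1875
n=3: y=12.1875, sp=3, e=sp−y=-9.1875; I=-1.4375, D=e−e_prev=-15.9375; u=1·(-9.1875)+1/4·(-1.4375)+1/2·(-15.9375)=-17.515625; next y=1/2·12.1875+1·(-17.515625)=-11.421875
n=4: y=-11.421875, sp=3, e=sp−y=14.421875; I=12.984375, D=e−e_prev=23.609375; u=1·14.421875+1/4·12.984375+1/2·23.609375≈29.472656; next y=1/2·(-11.421875)+1·29.472656≈23.761719
n=5: y≈23.761719, sp=3, e=sp−y≈-20.761719; I≈-7.777344, D=e−e_prev≈-35.183594; u=1·(-20.761719)+1/4·(-7.777344)+1/2·(-35.183594)≈-40.297852; next y=1/2·23.761719+1·(-40.297852)≈-28.416992
n=6: y≈-28.416992, sp=3, e=sp−y≈31.416992; I≈23.639648, D=e−e_prev≈52.178711; u=1·31.416992+1/4·23.639648+1/2·52.178711≈63.416260; next y=1/2·(-28.416992)+1·63.416260≈49.207764
n=7: y≈49.207764, sp=3, e=sp−y≈-46.207764; I≈-22.568115, D=e−e_prev≈-77.624756; u=1·(-46.207764)+1/4·(-22.568115)+1/2·(-77.624756)≈-90.662170; next y=1/2·49.207764+1·(-90.662170)≈-66.058289
n=8: y≈-66.058289, sp=3, e=sp−y≈69.058289; I≈46.490173, D=e−e_prev≈115.266052; u=1·69.058289+1/4·46.490173+1/2·115.266052≈138.313858; next y=1/2·(-66.058289)+1·138.313858≈105.284714
n=9: y≈105.284714, sp=3, e=sp−y≈-102.284714; I≈-55.794540, D=e−e_prev≈-171.343002; u=1·(-102.284714)+1/4·(-55.794540)+1/2·(-171.343002)≈-201.904850; next y=1/2·105.284714+1·(-201.904850)≈-149.262493
n=10: y≈-149.262493, sp=3, e=sp−y≈152.262493; I≈96.467953, D=e−e_prev≈254.547207; u=1·152.262493+1/4·96.467953+1/2·254.547207≈303.653085; next y=1/2·(-149.262493)+1·303.653085≈229.021838
n=11: y≈229.021838, sp=3, e=sp−y≈-226.021838; I≈-129.553885, D=e−e_prev≈-378.284331; u=1·(-226.021838)+1/4·(-129.553885)+1/2·(-378.284331)≈-447.552475; next y=1/2·229.021838+1·(-447.552475)≈-333.041556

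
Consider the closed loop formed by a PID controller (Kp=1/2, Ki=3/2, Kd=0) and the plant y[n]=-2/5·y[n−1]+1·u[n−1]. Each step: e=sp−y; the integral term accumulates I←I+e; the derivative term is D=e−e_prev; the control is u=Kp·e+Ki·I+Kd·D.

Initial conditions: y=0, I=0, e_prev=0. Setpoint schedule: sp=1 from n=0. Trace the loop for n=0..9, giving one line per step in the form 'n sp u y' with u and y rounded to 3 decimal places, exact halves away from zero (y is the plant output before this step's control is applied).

0 1 2.000 0.000
1 1 -0.500 2.000
2 1 4.600 -1.300
3 1 -4.790 5.120
4 1 12.946 -6.838
5 1 -20.335 15.681
6 1 42.221 -26.608
7 1 -75.311 52.864
8 1 145.535 -96.457
9 1 -269.428 184.117

(exact arithmetic carried between steps; '≈' marks a value shown rounded to 6 d.p. or computed from one; I and e_prev carry over from the previous line; the table rounds u and y to 3 d.p., halves away from zero)
n=0: y=0, sp=1, e=sp−y=1; I=1, D=e−e_prev=1; u=1/2·1+3/2·1+0·1=2; next y=-2/5·0+1·2=2
n=1: y=2, sp=1, e=sp−y=-1; I=0, D=e−e_prev=-2; u=1/2·(-1)+3/2·0+0·(-2)=-0.5; next y=-2/5·2+1·(-0.5)=-1.3
n=2: y=-1.3, sp=1, e=sp−y=2.3; I=2.3, D=e−e_prev=3.3; u=1/2·2.3+3/2·2.3+0·3.3=4.6; next y=-2/5·(-1.3)+1·4.6=5.12
n=3: y=5.12, sp=1, e=sp−y=-4.12; I=-1.82, D=e−e_prev=-6.42; u=1/2·(-4.12)+3/2·(-1.82)+0·(-6.42)=-4.79; next y=-2/5·5.12+1·(-4.79)=-6.838
n=4: y=-6.838, sp=1, e=sp−y=7.838; I=6.018, D=e−e_prev=11.958; u=1/2·7.838+3/2·6.018+0·11.958=12.946; next y=-2/5·(-6.838)+1·12.946=15.6812
n=5: y=15.6812, sp=1, e=sp−y=-14.6812; I=-8.6632, D=e−e_prev=-22.5192; u=1/2·(-14.6812)+3/2·(-8.6632)+0·(-22.5192)=-20.3354; next y=-2/5·15.6812+1·(-20.3354)=-26.60788
n=6: y=-26.60788, sp=1, e=sp−y=27.60788; I=18.94468, D=e−e_prev=42.28908; u=1/2·27.60788+3/2·18.94468+0·42.28908=42.22096; next y=-2/5·(-26.60788)+1·42.22096=52.864112
n=7: y=52.864112, sp=1, e=sp−y=-51.864112; I=-32.919432, D=e−e_prev=-79.471992; u=1/2·(-51.864112)+3/2·(-32.919432)+0·(-79.471992)=-75.311204; next y=-2/5·52.864112+1·(-75.311204)≈-96.456849
n=8: y≈-96.456849, sp=1, e=sp−y≈97.456849; I≈64.537417, D=e−e_prev≈149.320961; u=1/2·97.456849+3/2·64.537417+0·149.320961≈145.534550; next y=-2/5·(-96.456849)+1·145.534550≈184.117289
n=9: y≈184.117289, sp=1, e=sp−y≈-183.117289; I≈-118.579872, D=e−e_prev≈-280.574138; u=1/2·(-183.117289)+3/2·(-118.579872)+0·(-280.574138)≈-269.428453; next y=-2/5·184.117289+1·(-269.428453)≈-343.075369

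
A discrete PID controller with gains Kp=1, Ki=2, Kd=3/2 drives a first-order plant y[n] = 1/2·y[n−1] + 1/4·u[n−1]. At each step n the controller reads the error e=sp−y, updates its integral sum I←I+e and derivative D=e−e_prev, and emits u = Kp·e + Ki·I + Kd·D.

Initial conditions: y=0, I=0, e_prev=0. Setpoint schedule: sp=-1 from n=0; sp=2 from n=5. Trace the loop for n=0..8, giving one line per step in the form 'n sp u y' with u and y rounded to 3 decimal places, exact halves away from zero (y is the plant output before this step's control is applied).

(exact arithmetic carried between steps; '≈' marks a value shown rounded to 6 d.p. or computed from one; I and e_prev carry over from the previous line; the table rounds u and y to 3 d.p., halves away from zero)
n=0: y=0, sp=-1, e=sp−y=-1; I=-1, D=e−e_prev=-1; u=1·(-1)+2·(-1)+3/2·(-1)=-4.5; next y=1/2·0+1/4·(-4.5)=-1.125
n=1: y=-1.125, sp=-1, e=sp−y=0.125; I=-0.875, D=e−e_prev=1.125; u=1·0.125+2·(-0.875)+3/2·1.125=0.0625; next y=1/2·(-1.125)+1/4·0.0625=-0.546875
n=2: y=-0.546875, sp=-1, e=sp−y=-0.453125; I=-1.328125, D=e−e_prev=-0.578125; u=1·(-0.453125)+2·(-1.328125)+3/2·(-0.578125)≈-3.976563; next y=1/2·(-0.546875)+1/4·(-3.976563)≈-1.267578
n=3: y≈-1.267578, sp=-1, e=sp−y≈0.267578; I≈-1.060547, D=e−e_prev≈0.720703; u=1·0.267578+2·(-1.060547)+3/2·0.720703≈-0.772461; next y=1/2·(-1.267578)+1/4·(-0.772461)≈-0.826904
n=4: y≈-0.826904, sp=-1, e=sp−y≈-0.173096; I≈-1.233643, D=e−e_prev≈-0.440674; u=1·(-0.173096)+2·(-1.233643)+3/2·(-0.440674)≈-3.301392; next y=1/2·(-0.826904)+1/4·(-3.301392)≈-1.238800
n=5: y≈-1.238800, sp=2, e=sp−y≈3.238800; I≈2.005157, D=e−e_prev≈3.411896; u=1·3.238800+2·2.005157+3/2·3.411896≈12.366959; next y=1/2·(-1.238800)+1/4·12.366959≈2.472340
n=6: y≈2.472340, sp=2, e=sp−y≈-0.472340; I≈1.532818, D=e−e_prev≈-3.711140; u=1·(-0.472340)+2·1.532818+3/2·(-3.711140)≈-2.973413; next y=1/2·2.472340+1/4·(-2.973413)≈0.492816
n=7: y≈0.492816, sp=2, e=sp−y≈1.507184; I≈3.040001, D=e−e_prev≈1.979523; u=1·1.507184+2·3.040001+3/2·1.979523≈10.556471; next y=1/2·0.492816+1/4·10.556471≈2.885526
n=8: y≈2.885526, sp=2, e=sp−y≈-0.885526; I≈2.154475, D=e−e_prev≈-2.392710; u=1·(-0.885526)+2·2.154475+3/2·(-2.392710)≈-0.165640; next y=1/2·2.885526+1/4·(-0.165640)≈1.401353

0 -1 -4.500 0.000
1 -1 0.063 -1.125
2 -1 -3.977 -0.547
3 -1 -0.772 -1.268
4 -1 -3.301 -0.827
5 2 12.367 -1.239
6 2 -2.973 2.472
7 2 10.556 0.493
8 2 -0.166 2.886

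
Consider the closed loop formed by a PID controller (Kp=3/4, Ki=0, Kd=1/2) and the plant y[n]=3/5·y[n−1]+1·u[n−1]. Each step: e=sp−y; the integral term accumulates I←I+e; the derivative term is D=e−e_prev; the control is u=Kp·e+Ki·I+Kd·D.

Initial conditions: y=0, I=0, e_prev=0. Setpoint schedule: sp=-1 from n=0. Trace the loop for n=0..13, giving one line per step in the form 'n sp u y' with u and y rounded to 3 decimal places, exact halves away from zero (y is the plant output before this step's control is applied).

(exact arithmetic carried between steps; '≈' marks a value shown rounded to 6 d.p. or computed from one; I and e_prev carry over from the previous line; the table rounds u and y to 3 d.p., halves away from zero)
n=0: y=0, sp=-1, e=sp−y=-1; I=-1, D=e−e_prev=-1; u=3/4·(-1)+0·(-1)+1/2·(-1)=-1.25; next y=3/5·0+1·(-1.25)=-1.25
n=1: y=-1.25, sp=-1, e=sp−y=0.25; I=-0.75, D=e−e_prev=1.25; u=3/4·0.25+0·(-0.75)+1/2·1.25=0.8125; next y=3/5·(-1.25)+1·0.8125=0.0625
n=2: y=0.0625, sp=-1, e=sp−y=-1.0625; I=-1.8125, D=e−e_prev=-1.3125; u=3/4·(-1.0625)+0·(-1.8125)+1/2·(-1.3125)=-1.453125; next y=3/5·0.0625+1·(-1.453125)=-1.415625
n=3: y=-1.415625, sp=-1, e=sp−y=0.415625; I=-1.396875, D=e−e_prev=1.478125; u=3/4·0.415625+0·(-1.396875)+1/2·1.478125≈1.050781; next y=3/5·(-1.415625)+1·1.050781≈0.201406
n=4: y≈0.201406, sp=-1, e=sp−y≈-1.201406; I≈-2.598281, D=e−e_prev≈-1.617031; u=3/4·(-1.201406)+0·(-2.598281)+1/2·(-1.617031)≈-1.709570; next y=3/5·0.201406+1·(-1.709570)≈-1.588727
n=5: y≈-1.588727, sp=-1, e=sp−y≈0.588727; I≈-2.009555, D=e−e_prev≈1.790133; u=3/4·0.588727+0·(-2.009555)+1/2·1.790133≈1.336611; next y=3/5·(-1.588727)+1·1.336611≈0.383375
n=6: y≈0.383375, sp=-1, e=sp−y≈-1.383375; I≈-3.392930, D=e−e_prev≈-1.972102; u=3/4·(-1.383375)+0·(-3.392930)+1/2·(-1.972102)≈-2.023583; next y=3/5·0.383375+1·(-2.023583)≈-1.793557
n=7: y≈-1.793557, sp=-1, e=sp−y≈0.793557; I≈-2.599373, D=e−e_prev≈2.176933; u=3/4·0.793557+0·(-2.599373)+1/2·2.176933≈1.683634; next y=3/5·(-1.793557)+1·1.683634≈0.607500
n=8: y≈0.607500, sp=-1, e=sp−y≈-1.607500; I≈-4.206873, D=e−e_prev≈-2.401057; u=3/4·(-1.607500)+0·(-4.206873)+1/2·(-2.401057)≈-2.406154; next y=3/5·0.607500+1·(-2.406154)≈-2.041654
n=9: y≈-2.041654, sp=-1, e=sp−y≈1.041654; I≈-3.165219, D=e−e_prev≈2.649154; u=3/4·1.041654+0·(-3.165219)+1/2·2.649154≈2.105817; next y=3/5·(-2.041654)+1·2.105817≈0.880825
n=10: y≈0.880825, sp=-1, e=sp−y≈-1.880825; I≈-5.046044, D=e−e_prev≈-2.922478; u=3/4·(-1.880825)+0·(-5.046044)+1/2·(-2.922478)≈-2.871858; next y=3/5·0.880825+1·(-2.871858)≈-2.343363
n=11: y≈-2.343363, sp=-1, e=sp−y≈1.343363; I≈-3.702681, D=e−e_prev≈3.224188; u=3/4·1.343363+0·(-3.702681)+1/2·3.224188≈2.619616; next y=3/5·(-2.343363)+1·2.619616≈1.213598
n=12: y≈1.213598, sp=-1, e=sp−y≈-2.213598; I≈-5.916279, D=e−e_prev≈-3.556961; u=3/4·(-2.213598)+0·(-5.916279)+1/2·(-3.556961)≈-3.438679; next y=3/5·1.213598+1·(-3.438679)≈-2.710520
n=13: y≈-2.710520, sp=-1, e=sp−y≈1.710520; I≈-4.205759, D=e−e_prev≈3.924119; u=3/4·1.710520+0·(-4.205759)+1/2·3.924119≈3.244950; next y=3/5·(-2.710520)+1·3.244950≈1.618637

0 -1 -1.250 0.000
1 -1 0.813 -1.250
2 -1 -1.453 0.063
3 -1 1.051 -1.416
4 -1 -1.710 0.201
5 -1 1.337 -1.589
6 -1 -2.024 0.383
7 -1 1.684 -1.794
8 -1 -2.406 0.607
9 -1 2.106 -2.042
10 -1 -2.872 0.881
11 -1 2.620 -2.343
12 -1 -3.439 1.214
13 -1 3.245 -2.711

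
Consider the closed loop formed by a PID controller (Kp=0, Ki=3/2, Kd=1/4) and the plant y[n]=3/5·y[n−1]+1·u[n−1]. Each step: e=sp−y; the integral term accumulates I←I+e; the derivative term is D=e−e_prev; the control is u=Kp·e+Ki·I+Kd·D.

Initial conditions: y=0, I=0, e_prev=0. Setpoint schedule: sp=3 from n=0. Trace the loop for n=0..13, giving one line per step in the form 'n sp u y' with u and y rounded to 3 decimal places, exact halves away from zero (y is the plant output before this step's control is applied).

0 3 5.250 0.000
1 3 -0.188 5.250
2 3 1.753 2.963
3 3 0.243 3.531
4 3 1.635 2.362
5 3 1.092 3.052
6 3 1.412 2.923
7 3 1.070 3.166
8 3 1.225 2.970
9 3 1.156 3.007
10 3 1.236 2.960
11 3 1.193 3.013
12 3 1.208 3.000
13 3 1.190 3.009

(exact arithmetic carried between steps; '≈' marks a value shown rounded to 6 d.p. or computed from one; I and e_prev carry over from the previous line; the table rounds u and y to 3 d.p., halves away from zero)
n=0: y=0, sp=3, e=sp−y=3; I=3, D=e−e_prev=3; u=0·3+3/2·3+1/4·3=5.25; next y=3/5·0+1·5.25=5.25
n=1: y=5.25, sp=3, e=sp−y=-2.25; I=0.75, D=e−e_prev=-5.25; u=0·(-2.25)+3/2·0.75+1/4·(-5.25)=-0.1875; next y=3/5·5.25+1·(-0.1875)=2.9625
n=2: y=2.9625, sp=3, e=sp−y=0.0375; I=0.7875, D=e−e_prev=2.2875; u=0·0.0375+3/2·0.7875+1/4·2.2875=1.753125; next y=3/5·2.9625+1·1.753125=3.530625
n=3: y=3.530625, sp=3, e=sp−y=-0.530625; I=0.256875, D=e−e_prev=-0.568125; u=0·(-0.530625)+3/2·0.256875+1/4·(-0.568125)≈0.243281; next y=3/5·3.530625+1·0.243281≈2.361656
n=4: y≈2.361656, sp=3, e=sp−y≈0.638344; I≈0.895219, D=e−e_prev≈1.168969; u=0·0.638344+3/2·0.895219+1/4·1.168969≈1.635070; next y=3/5·2.361656+1·1.635070≈3.052064
n=5: y≈3.052064, sp=3, e=sp−y≈-0.052064; I≈0.843155, D=e−e_prev≈-0.690408; u=0·(-0.052064)+3/2·0.843155+1/4·(-0.690408)≈1.092130; next y=3/5·3.052064+1·1.092130≈2.923369
n=6: y≈2.923369, sp=3, e=sp−y≈0.076631; I≈0.919786, D=e−e_prev≈0.128696; u=0·0.076631+3/2·0.919786+1/4·0.128696≈1.411853; next y=3/5·2.923369+1·1.411853≈3.165874
n=7: y≈3.165874, sp=3, e=sp−y≈-0.165874; I≈0.753912, D=e−e_prev≈-0.242506; u=0·(-0.165874)+3/2·0.753912+1/4·(-0.242506)≈1.070241; next y=3/5·3.165874+1·1.070241≈2.969766
n=8: y≈2.969766, sp=3, e=sp−y≈0.030234; I≈0.784146, D=e−e_prev≈0.196108; u=0·0.030234+3/2·0.784146+1/4·0.196108≈1.225246; next y=3/5·2.969766+1·1.225246≈3.007106
n=9: y≈3.007106, sp=3, e=sp−y≈-0.007106; I≈0.777040, D=e−e_prev≈-0.037340; u=0·(-0.007106)+3/2·0.777040+1/4·(-0.037340)≈1.156226; next y=3/5·3.007106+1·1.156226≈2.960489
n=10: y≈2.960489, sp=3, e=sp−y≈0.039511; I≈0.816551, D=e−e_prev≈0.046617; u=0·0.039511+3/2·0.816551+1/4·0.046617≈1.236481; next y=3/5·2.960489+1·1.236481≈3.012775
n=11: y≈3.012775, sp=3, e=sp−y≈-0.012775; I≈0.803777, D=e−e_prev≈-0.052286; u=0·(-0.012775)+3/2·0.803777+1/4·(-0.052286)≈1.192594; next y=3/5·3.012775+1·1.192594≈3.000259
n=12: y≈3.000259, sp=3, e=sp−y≈-0.000259; I≈0.803518, D=e−e_prev≈0.012516; u=0·(-0.000259)+3/2·0.803518+1/4·0.012516≈1.208406; next y=3/5·3.000259+1·1.208406≈3.008562
n=13: y≈3.008562, sp=3, e=sp−y≈-0.008562; I≈0.794957, D=e−e_prev≈-0.008303; u=0·(-0.008562)+3/2·0.794957+1/4·(-0.008303)≈1.190359; next y=3/5·3.008562+1·1.190359≈2.995496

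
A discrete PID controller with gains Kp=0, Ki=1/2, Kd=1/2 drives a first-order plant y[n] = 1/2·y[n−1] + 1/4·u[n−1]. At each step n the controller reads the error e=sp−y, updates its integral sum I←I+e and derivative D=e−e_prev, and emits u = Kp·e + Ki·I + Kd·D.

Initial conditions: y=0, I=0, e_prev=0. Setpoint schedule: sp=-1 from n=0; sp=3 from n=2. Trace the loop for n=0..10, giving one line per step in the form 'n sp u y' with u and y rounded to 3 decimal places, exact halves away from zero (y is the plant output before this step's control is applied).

0 -1 -1.000 0.000
1 -1 -0.750 -0.250
2 3 2.813 -0.313
3 3 1.578 0.547
4 3 3.113 0.668
5 3 3.896 1.112
6 3 4.644 1.530
7 3 5.192 1.926
8 3 5.592 2.261
9 3 5.861 2.528
10 3 6.030 2.730

(exact arithmetic carried between steps; '≈' marks a value shown rounded to 6 d.p. or computed from one; I and e_prev carry over from the previous line; the table rounds u and y to 3 d.p., halves away from zero)
n=0: y=0, sp=-1, e=sp−y=-1; I=-1, D=e−e_prev=-1; u=0·(-1)+1/2·(-1)+1/2·(-1)=-1; next y=1/2·0+1/4·(-1)=-0.25
n=1: y=-0.25, sp=-1, e=sp−y=-0.75; I=-1.75, D=e−e_prev=0.25; u=0·(-0.75)+1/2·(-1.75)+1/2·0.25=-0.75; next y=1/2·(-0.25)+1/4·(-0.75)=-0.3125
n=2: y=-0.3125, sp=3, e=sp−y=3.3125; I=1.5625, D=e−e_prev=4.0625; u=0·3.3125+1/2·1.5625+1/2·4.0625=2.8125; next y=1/2·(-0.3125)+1/4·2.8125=0.546875
n=3: y=0.546875, sp=3, e=sp−y=2.453125; I=4.015625, D=e−e_prev=-0.859375; u=0·2.453125+1/2·4.015625+1/2·(-0.859375)=1.578125; next y=1/2·0.546875+1/4·1.578125≈0.667969
n=4: y≈0.667969, sp=3, e=sp−y≈2.332031; I≈6.347656, D=e−e_prev≈-0.121094; u=0·2.332031+1/2·6.347656+1/2·(-0.121094)≈3.113281; next y=1/2·0.667969+1/4·3.113281≈1.112305
n=5: y≈1.112305, sp=3, e=sp−y≈1.887695; I≈8.235352, D=e−e_prev≈-0.444336; u=0·1.887695+1/2·8.235352+1/2·(-0.444336)≈3.895508; next y=1/2·1.112305+1/4·3.895508≈1.530029
n=6: y≈1.530029, sp=3, e=sp−y≈1.469971; I≈9.705322, D=e−e_prev≈-0.417725; u=0·1.469971+1/2·9.705322+1/2·(-0.417725)≈4.643799; next y=1/2·1.530029+1/4·4.643799≈1.925964
n=7: y≈1.925964, sp=3, e=sp−y≈1.074036; I≈10.779358, D=e−e_prev≈-0.395935; u=0·1.074036+1/2·10.779358+1/2·(-0.395935)≈5.191711; next y=1/2·1.925964+1/4·5.191711≈2.260910
n=8: y≈2.260910, sp=3, e=sp−y≈0.739090; I≈11.518448, D=e−e_prev≈-0.334946; u=0·0.739090+1/2·11.518448+1/2·(-0.334946)≈5.591751; next y=1/2·2.260910+1/4·5.591751≈2.528393
n=9: y≈2.528393, sp=3, e=sp−y≈0.471607; I≈11.990055, D=e−e_prev≈-0.267483; u=0·0.471607+1/2·11.990055+1/2·(-0.267483)≈5.861286; next y=1/2·2.528393+1/4·5.861286≈2.729518
n=10: y≈2.729518, sp=3, e=sp−y≈0.270482; I≈12.260537, D=e−e_prev≈-0.201125; u=0·0.270482+1/2·12.260537+1/2·(-0.201125)≈6.029706; next y=1/2·2.729518+1/4·6.029706≈2.872185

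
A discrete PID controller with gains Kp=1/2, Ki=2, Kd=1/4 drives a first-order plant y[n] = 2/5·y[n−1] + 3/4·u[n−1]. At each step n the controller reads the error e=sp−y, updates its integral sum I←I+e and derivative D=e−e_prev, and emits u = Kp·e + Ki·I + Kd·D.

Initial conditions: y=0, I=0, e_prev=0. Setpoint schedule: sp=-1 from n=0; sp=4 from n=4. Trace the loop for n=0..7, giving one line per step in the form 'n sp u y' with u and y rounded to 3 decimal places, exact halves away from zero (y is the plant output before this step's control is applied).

(exact arithmetic carried between steps; '≈' marks a value shown rounded to 6 d.p. or computed from one; I and e_prev carry over from the previous line; the table rounds u and y to 3 d.p., halves away from zero)
n=0: y=0, sp=-1, e=sp−y=-1; I=-1, D=e−e_prev=-1; u=1/2·(-1)+2·(-1)+1/4·(-1)=-2.75; next y=2/5·0+3/4·(-2.75)=-2.0625
n=1: y=-2.0625, sp=-1, e=sp−y=1.0625; I=0.0625, D=e−e_prev=2.0625; u=1/2·1.0625+2·0.0625+1/4·2.0625=1.171875; next y=2/5·(-2.0625)+3/4·1.171875≈0.053906
n=2: y≈0.053906, sp=-1, e=sp−y≈-1.053906; I≈-0.991406, D=e−e_prev≈-2.116406; u=1/2·(-1.053906)+2·(-0.991406)+1/4·(-2.116406)≈-3.038867; next y=2/5·0.053906+3/4·(-3.038867)≈-2.257588
n=3: y≈-2.257588, sp=-1, e=sp−y≈1.257588; I≈0.266182, D=e−e_prev≈2.311494; u=1/2·1.257588+2·0.266182+1/4·2.311494≈1.739031; next y=2/5·(-2.257588)+3/4·1.739031≈0.401238
n=4: y≈0.401238, sp=4, e=sp−y≈3.598762; I≈3.864944, D=e−e_prev≈2.341174; u=1/2·3.598762+2·3.864944+1/4·2.341174≈10.114562; next y=2/5·0.401238+3/4·10.114562≈7.746417
n=5: y≈7.746417, sp=4, e=sp−y≈-3.746417; I≈0.118527, D=e−e_prev≈-7.345179; u=1/2·(-3.746417)+2·0.118527+1/4·(-7.345179)≈-3.472449; next y=2/5·7.746417+3/4·(-3.472449)≈0.494230
n=6: y≈0.494230, sp=4, e=sp−y≈3.505770; I≈3.624297, D=e−e_prev≈7.252187; u=1/2·3.505770+2·3.624297+1/4·7.252187≈10.814526; next y=2/5·0.494230+3/4·10.814526≈8.308586
n=7: y≈8.308586, sp=4, e=sp−y≈-4.308586; I≈-0.684289, D=e−e_prev≈-7.814356; u=1/2·(-4.308586)+2·(-0.684289)+1/4·(-7.814356)≈-5.476461; next y=2/5·8.308586+3/4·(-5.476461)≈-0.783911

0 -1 -2.750 0.000
1 -1 1.172 -2.063
2 -1 -3.039 0.054
3 -1 1.739 -2.258
4 4 10.115 0.401
5 4 -3.472 7.746
6 4 10.815 0.494
7 4 -5.476 8.309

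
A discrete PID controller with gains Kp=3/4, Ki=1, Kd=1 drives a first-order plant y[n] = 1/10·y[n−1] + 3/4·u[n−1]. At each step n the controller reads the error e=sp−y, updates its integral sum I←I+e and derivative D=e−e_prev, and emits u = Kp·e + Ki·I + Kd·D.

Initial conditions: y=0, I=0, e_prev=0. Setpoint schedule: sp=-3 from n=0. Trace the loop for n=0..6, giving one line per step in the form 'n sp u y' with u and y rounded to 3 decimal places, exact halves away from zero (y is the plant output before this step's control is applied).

0 -3 -8.250 0.000
1 -3 8.766 -6.188
2 -3 -27.628 5.955
3 -3 47.282 -20.125
4 -3 -109.002 33.449
5 -3 215.725 -78.406
6 -3 -459.712 153.953

(exact arithmetic carried between steps; '≈' marks a value shown rounded to 6 d.p. or computed from one; I and e_prev carry over from the previous line; the table rounds u and y to 3 d.p., halves away from zero)
n=0: y=0, sp=-3, e=sp−y=-3; I=-3, D=e−e_prev=-3; u=3/4·(-3)+1·(-3)+1·(-3)=-8.25; next y=1/10·0+3/4·(-8.25)=-6.1875
n=1: y=-6.1875, sp=-3, e=sp−y=3.1875; I=0.1875, D=e−e_prev=6.1875; u=3/4·3.1875+1·0.1875+1·6.1875=8.765625; next y=1/10·(-6.1875)+3/4·8.765625≈5.955469
n=2: y≈5.955469, sp=-3, e=sp−y≈-8.955469; I≈-8.767969, D=e−e_prev≈-12.142969; u=3/4·(-8.955469)+1·(-8.767969)+1·(-12.142969)≈-27.627539; next y=1/10·5.955469+3/4·(-27.627539)≈-20.125107
n=3: y≈-20.125107, sp=-3, e=sp−y≈17.125107; I≈8.357139, D=e−e_prev≈26.080576; u=3/4·17.125107+1·8.357139+1·26.080576≈47.281545; next y=1/10·(-20.125107)+3/4·47.281545≈33.448648
n=4: y≈33.448648, sp=-3, e=sp−y≈-36.448648; I≈-28.091510, D=e−e_prev≈-53.573756; u=3/4·(-36.448648)+1·(-28.091510)+1·(-53.573756)≈-109.001752; next y=1/10·33.448648+3/4·(-109.001752)≈-78.406449
n=5: y≈-78.406449, sp=-3, e=sp−y≈75.406449; I≈47.314939, D=e−e_prev≈111.855097; u=3/4·75.406449+1·47.314939+1·111.855097≈215.724873; next y=1/10·(-78.406449)+3/4·215.724873≈153.953010
n=6: y≈153.953010, sp=-3, e=sp−y≈-156.953010; I≈-109.638071, D=e−e_prev≈-232.359459; u=3/4·(-156.953010)+1·(-109.638071)+1·(-232.359459)≈-459.712287; next y=1/10·153.953010+3/4·(-459.712287)≈-329.388914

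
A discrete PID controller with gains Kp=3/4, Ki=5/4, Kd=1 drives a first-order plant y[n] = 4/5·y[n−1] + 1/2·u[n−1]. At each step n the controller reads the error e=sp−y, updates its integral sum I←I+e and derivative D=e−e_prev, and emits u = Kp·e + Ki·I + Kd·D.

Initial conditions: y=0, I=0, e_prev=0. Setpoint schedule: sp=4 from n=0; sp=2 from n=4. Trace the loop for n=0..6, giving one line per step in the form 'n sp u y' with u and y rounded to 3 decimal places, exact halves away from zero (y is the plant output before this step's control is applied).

(exact arithmetic carried between steps; '≈' marks a value shown rounded to 6 d.p. or computed from one; I and e_prev carry over from the previous line; the table rounds u and y to 3 d.p., halves away from zero)
n=0: y=0, sp=4, e=sp−y=4; I=4, D=e−e_prev=4; u=3/4·4+5/4·4+1·4=12; next y=4/5·0+1/2·12=6
n=1: y=6, sp=4, e=sp−y=-2; I=2, D=e−e_prev=-6; u=3/4·(-2)+5/4·2+1·(-6)=-5; next y=4/5·6+1/2·(-5)=2.3
n=2: y=2.3, sp=4, e=sp−y=1.7; I=3.7, D=e−e_prev=3.7; u=3/4·1.7+5/4·3.7+1·3.7=9.6; next y=4/5·2.3+1/2·9.6=6.64
n=3: y=6.64, sp=4, e=sp−y=-2.64; I=1.06, D=e−e_prev=-4.34; u=3/4·(-2.64)+5/4·1.06+1·(-4.34)=-4.995; next y=4/5·6.64+1/2·(-4.995)=2.8145
n=4: y=2.8145, sp=2, e=sp−y=-0.8145; I=0.2455, D=e−e_prev=1.8255; u=3/4·(-0.8145)+5/4·0.2455+1·1.8255=1.5215; next y=4/5·2.8145+1/2·1.5215=3.01235
n=5: y=3.01235, sp=2, e=sp−y=-1.01235; I=-0.76685, D=e−e_prev=-0.19785; u=3/4·(-1.01235)+5/4·(-0.76685)+1·(-0.19785)=-1.915675; next y=4/5·3.01235+1/2·(-1.915675)≈1.452043
n=6: y≈1.452043, sp=2, e=sp−y≈0.547958; I≈-0.218893, D=e−e_prev≈1.560308; u=3/4·0.547958+5/4·(-0.218893)+1·1.560308≈1.69766; next y=4/5·1.452043+1/2·1.69766≈2.010464

0 4 12.000 0.000
1 4 -5.000 6.000
2 4 9.600 2.300
3 4 -4.995 6.640
4 2 1.522 2.815
5 2 -1.916 3.012
6 2 1.698 1.452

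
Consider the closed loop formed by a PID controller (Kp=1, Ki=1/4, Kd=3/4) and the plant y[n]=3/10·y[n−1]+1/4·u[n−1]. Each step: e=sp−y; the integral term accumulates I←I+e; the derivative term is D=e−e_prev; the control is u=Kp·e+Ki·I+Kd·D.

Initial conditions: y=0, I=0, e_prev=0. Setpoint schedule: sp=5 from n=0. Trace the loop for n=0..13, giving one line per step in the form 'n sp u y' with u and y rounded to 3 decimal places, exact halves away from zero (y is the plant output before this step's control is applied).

(exact arithmetic carried between steps; '≈' marks a value shown rounded to 6 d.p. or computed from one; I and e_prev carry over from the previous line; the table rounds u and y to 3 d.p., halves away from zero)
n=0: y=0, sp=5, e=sp−y=5; I=5, D=e−e_prev=5; u=1·5+1/4·5+3/4·5=10; next y=3/10·0+1/4·10=2.5
n=1: y=2.5, sp=5, e=sp−y=2.5; I=7.5, D=e−e_prev=-2.5; u=1·2.5+1/4·7.5+3/4·(-2.5)=2.5; next y=3/10·2.5+1/4·2.5=1.375
n=2: y=1.375, sp=5, e=sp−y=3.625; I=11.125, D=e−e_prev=1.125; u=1·3.625+1/4·11.125+3/4·1.125=7.25; next y=3/10·1.375+1/4·7.25=2.225
n=3: y=2.225, sp=5, e=sp−y=2.775; I=13.9, D=e−e_prev=-0.85; u=1·2.775+1/4·13.9+3/4·(-0.85)=5.6125; next y=3/10·2.225+1/4·5.6125=2.070625
n=4: y=2.070625, sp=5, e=sp−y=2.929375; I=16.829375, D=e−e_prev=0.154375; u=1·2.929375+1/4·16.829375+3/4·0.154375=7.2525; next y=3/10·2.070625+1/4·7.2525≈2.434313
n=5: y≈2.434313, sp=5, e=sp−y≈2.565688; I≈19.395063, D=e−e_prev≈-0.363688; u=1·2.565688+1/4·19.395063+3/4·(-0.363688)≈7.141688; next y=3/10·2.434313+1/4·7.141688≈2.515716
n=6: y≈2.515716, sp=5, e=sp−y≈2.484284; I≈21.879347, D=e−e_prev≈-0.081403; u=1·2.484284+1/4·21.879347+3/4·(-0.081403)≈7.893069; next y=3/10·2.515716+1/4·7.893069≈2.727982
n=7: y≈2.727982, sp=5, e=sp−y≈2.272018; I≈24.151365, D=e−e_prev≈-0.212266; u=1·2.272018+1/4·24.151365+3/4·(-0.212266)≈8.150660; next y=3/10·2.727982+1/4·8.150660≈2.856059
n=8: y≈2.856059, sp=5, e=sp−y≈2.143941; I≈26.295306, D=e−e_prev≈-0.128078; u=1·2.143941+1/4·26.295306+3/4·(-0.128078)≈8.621709; next y=3/10·2.856059+1/4·8.621709≈3.012245
n=9: y≈3.012245, sp=5, e=sp−y≈1.987755; I≈28.283060, D=e−e_prev≈-0.156186; u=1·1.987755+1/4·28.283060+3/4·(-0.156186)≈8.941381; next y=3/10·3.012245+1/4·8.941381≈3.139019
n=10: y≈3.139019, sp=5, e=sp−y≈1.860981; I≈30.144042, D=e−e_prev≈-0.126774; u=1·1.860981+1/4·30.144042+3/4·(-0.126774)≈9.301911; next y=3/10·3.139019+1/4·9.301911≈3.267183
n=11: y≈3.267183, sp=5, e=sp−y≈1.732817; I≈31.876858, D=e−e_prev≈-0.128165; u=1·1.732817+1/4·31.876858+3/4·(-0.128165)≈9.605908; next y=3/10·3.267183+1/4·9.605908≈3.381632
n=12: y≈3.381632, sp=5, e=sp−y≈1.618368; I≈33.495226, D=e−e_prev≈-0.114448; u=1·1.618368+1/4·33.495226+3/4·(-0.114448)≈9.906338; next y=3/10·3.381632+1/4·9.906338≈3.491074
n=13: y≈3.491074, sp=5, e=sp−y≈1.508926; I≈35.004152, D=e−e_prev≈-0.109442; u=1·1.508926+1/4·35.004152+3/4·(-0.109442)≈10.177882; next y=3/10·3.491074+1/4·10.177882≈3.591793

0 5 10.000 0.000
1 5 2.500 2.500
2 5 7.250 1.375
3 5 5.613 2.225
4 5 7.253 2.071
5 5 7.142 2.434
6 5 7.893 2.516
7 5 8.151 2.728
8 5 8.622 2.856
9 5 8.941 3.012
10 5 9.302 3.139
11 5 9.606 3.267
12 5 9.906 3.382
13 5 10.178 3.491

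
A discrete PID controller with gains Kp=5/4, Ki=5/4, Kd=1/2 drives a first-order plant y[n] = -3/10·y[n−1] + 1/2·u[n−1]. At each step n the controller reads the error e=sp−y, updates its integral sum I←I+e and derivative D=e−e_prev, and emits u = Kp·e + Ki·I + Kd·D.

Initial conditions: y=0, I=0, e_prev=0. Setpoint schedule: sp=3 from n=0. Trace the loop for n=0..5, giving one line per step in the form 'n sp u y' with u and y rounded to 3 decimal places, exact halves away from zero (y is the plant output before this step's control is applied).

0 3 9.000 0.000
1 3 -2.250 4.500
2 3 19.050 -2.475
3 3 -15.821 10.268
4 3 45.241 -10.991
5 3 -58.625 25.918

(exact arithmetic carried between steps; '≈' marks a value shown rounded to 6 d.p. or computed from one; I and e_prev carry over from the previous line; the table rounds u and y to 3 d.p., halves away from zero)
n=0: y=0, sp=3, e=sp−y=3; I=3, D=e−e_prev=3; u=5/4·3+5/4·3+1/2·3=9; next y=-3/10·0+1/2·9=4.5
n=1: y=4.5, sp=3, e=sp−y=-1.5; I=1.5, D=e−e_prev=-4.5; u=5/4·(-1.5)+5/4·1.5+1/2·(-4.5)=-2.25; next y=-3/10·4.5+1/2·(-2.25)=-2.475
n=2: y=-2.475, sp=3, e=sp−y=5.475; I=6.975, D=e−e_prev=6.975; u=5/4·5.475+5/4·6.975+1/2·6.975=19.05; next y=-3/10·(-2.475)+1/2·19.05=10.2675
n=3: y=10.2675, sp=3, e=sp−y=-7.2675; I=-0.2925, D=e−e_prev=-12.7425; u=5/4·(-7.2675)+5/4·(-0.2925)+1/2·(-12.7425)=-15.82125; next y=-3/10·10.2675+1/2·(-15.82125)=-10.990875
n=4: y=-10.990875, sp=3, e=sp−y=13.990875; I=13.698375, D=e−e_prev=21.258375; u=5/4·13.990875+5/4·13.698375+1/2·21.258375=45.24075; next y=-3/10·(-10.990875)+1/2·45.24075≈25.917638
n=5: y≈25.917638, sp=3, e=sp−y≈-22.917638; I≈-9.219263, D=e−e_prev≈-36.908513; u=5/4·(-22.917638)+5/4·(-9.219263)+1/2·(-36.908513)≈-58.625381; next y=-3/10·25.917638+1/2·(-58.625381)≈-37.087982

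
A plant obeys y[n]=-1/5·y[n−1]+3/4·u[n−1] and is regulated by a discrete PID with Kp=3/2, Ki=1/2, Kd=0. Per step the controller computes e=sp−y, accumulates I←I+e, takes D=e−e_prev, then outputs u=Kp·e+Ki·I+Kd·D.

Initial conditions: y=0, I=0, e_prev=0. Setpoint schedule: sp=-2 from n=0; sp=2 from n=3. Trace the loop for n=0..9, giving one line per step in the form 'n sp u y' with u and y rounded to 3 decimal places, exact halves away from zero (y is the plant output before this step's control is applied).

(exact arithmetic carried between steps; '≈' marks a value shown rounded to 6 d.p. or computed from one; I and e_prev carry over from the previous line; the table rounds u and y to 3 d.p., halves away from zero)
n=0: y=0, sp=-2, e=sp−y=-2; I=-2, D=e−e_prev=-2; u=3/2·(-2)+1/2·(-2)+0·(-2)=-4; next y=-1/5·0+3/4·(-4)=-3
n=1: y=-3, sp=-2, e=sp−y=1; I=-1, D=e−e_prev=3; u=3/2·1+1/2·(-1)+0·3=1; next y=-1/5·(-3)+3/4·1=1.35
n=2: y=1.35, sp=-2, e=sp−y=-3.35; I=-4.35, D=e−e_prev=-4.35; u=3/2·(-3.35)+1/2·(-4.35)+0·(-4.35)=-7.2; next y=-1/5·1.35+3/4·(-7.2)=-5.67
n=3: y=-5.67, sp=2, e=sp−y=7.67; I=3.32, D=e−e_prev=11.02; u=3/2·7.67+1/2·3.32+0·11.02=13.165; next y=-1/5·(-5.67)+3/4·13.165=11.00775
n=4: y=11.00775, sp=2, e=sp−y=-9.00775; I=-5.68775, D=e−e_prev=-16.67775; u=3/2·(-9.00775)+1/2·(-5.68775)+0·(-16.67775)=-16.3555; next y=-1/5·11.00775+3/4·(-16.3555)=-14.468175
n=5: y=-14.468175, sp=2, e=sp−y=16.468175; I=10.780425, D=e−e_prev=25.475925; u=3/2·16.468175+1/2·10.780425+0·25.475925=30.092475; next y=-1/5·(-14.468175)+3/4·30.092475≈25.462991
n=6: y≈25.462991, sp=2, e=sp−y≈-23.462991; I≈-12.682566, D=e−e_prev≈-39.931166; u=3/2·(-23.462991)+1/2·(-12.682566)+0·(-39.931166)≈-41.53577; next y=-1/5·25.462991+3/4·(-41.53577)≈-36.244426
n=7: y≈-36.244426, sp=2, e=sp−y≈38.244426; I≈25.561860, D=e−e_prev≈61.707417; u=3/2·38.244426+1/2·25.561860+0·61.707417≈70.147568; next y=-1/5·(-36.244426)+3/4·70.147568≈59.859561
n=8: y≈59.859561, sp=2, e=sp−y≈-57.859561; I≈-32.297702, D=e−e_prev≈-96.103987; u=3/2·(-57.859561)+1/2·(-32.297702)+0·(-96.103987)≈-102.938193; next y=-1/5·59.859561+3/4·(-102.938193)≈-89.175557
n=9: y≈-89.175557, sp=2, e=sp−y≈91.175557; I≈58.877855, D=e−e_prev≈149.035119; u=3/2·91.175557+1/2·58.877855+0·149.035119≈166.202263; next y=-1/5·(-89.175557)+3/4·166.202263≈142.486809

0 -2 -4.000 0.000
1 -2 1.000 -3.000
2 -2 -7.200 1.350
3 2 13.165 -5.670
4 2 -16.356 11.008
5 2 30.092 -14.468
6 2 -41.536 25.463
7 2 70.148 -36.244
8 2 -102.938 59.860
9 2 166.202 -89.176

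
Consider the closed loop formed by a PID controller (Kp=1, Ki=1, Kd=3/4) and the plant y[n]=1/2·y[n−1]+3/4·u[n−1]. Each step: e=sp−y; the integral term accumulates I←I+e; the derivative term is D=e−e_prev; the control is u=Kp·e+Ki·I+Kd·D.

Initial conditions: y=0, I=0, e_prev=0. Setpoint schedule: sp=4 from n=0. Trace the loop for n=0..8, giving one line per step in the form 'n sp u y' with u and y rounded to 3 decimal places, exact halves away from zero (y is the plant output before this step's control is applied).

0 4 11.000 0.000
1 4 -10.688 8.250
2 4 24.637 -3.891
3 4 -32.741 16.532
4 4 60.304 -16.290
5 4 -90.798 37.083
6 4 154.409 -49.557
7 4 -243.623 91.028
8 4 402.424 -137.203

(exact arithmetic carried between steps; '≈' marks a value shown rounded to 6 d.p. or computed from one; I and e_prev carry over from the previous line; the table rounds u and y to 3 d.p., halves away from zero)
n=0: y=0, sp=4, e=sp−y=4; I=4, D=e−e_prev=4; u=1·4+1·4+3/4·4=11; next y=1/2·0+3/4·11=8.25
n=1: y=8.25, sp=4, e=sp−y=-4.25; I=-0.25, D=e−e_prev=-8.25; u=1·(-4.25)+1·(-0.25)+3/4·(-8.25)=-10.6875; next y=1/2·8.25+3/4·(-10.6875)=-3.890625
n=2: y=-3.890625, sp=4, e=sp−y=7.890625; I=7.640625, D=e−e_prev=12.140625; u=1·7.890625+1·7.640625+3/4·12.140625≈24.636719; next y=1/2·(-3.890625)+3/4·24.636719≈16.532227
n=3: y≈16.532227, sp=4, e=sp−y≈-12.532227; I≈-4.891602, D=e−e_prev≈-20.422852; u=1·(-12.532227)+1·(-4.891602)+3/4·(-20.422852)≈-32.740967; next y=1/2·16.532227+3/4·(-32.740967)≈-16.289612
n=4: y≈-16.289612, sp=4, e=sp−y≈20.289612; I≈15.398010, D=e−e_prev≈32.821838; u=1·20.289612+1·15.398010+3/4·32.821838≈60.304001; next y=1/2·(-16.289612)+3/4·60.304001≈37.083195
n=5: y≈37.083195, sp=4, e=sp−y≈-33.083195; I≈-17.685184, D=e−e_prev≈-53.372807; u=1·(-33.083195)+1·(-17.685184)+3/4·(-53.372807)≈-90.797984; next y=1/2·37.083195+3/4·(-90.797984)≈-49.556891
n=6: y≈-49.556891, sp=4, e=sp−y≈53.556891; I≈35.871706, D=e−e_prev≈86.640085; u=1·53.556891+1·35.871706+3/4·86.640085≈154.408661; next y=1/2·(-49.556891)+3/4·154.408661≈91.028050
n=7: y≈91.028050, sp=4, e=sp−y≈-87.028050; I≈-51.156344, D=e−e_prev≈-140.584941; u=1·(-87.028050)+1·(-51.156344)+3/4·(-140.584941)≈-243.623101; next y=1/2·91.028050+3/4·(-243.623101)≈-137.203300
n=8: y≈-137.203300, sp=4, e=sp−y≈141.203300; I≈90.046956, D=e−e_prev≈228.231351; u=1·141.203300+1·90.046956+3/4·228.231351≈402.423769; next y=1/2·(-137.203300)+3/4·402.423769≈233.216177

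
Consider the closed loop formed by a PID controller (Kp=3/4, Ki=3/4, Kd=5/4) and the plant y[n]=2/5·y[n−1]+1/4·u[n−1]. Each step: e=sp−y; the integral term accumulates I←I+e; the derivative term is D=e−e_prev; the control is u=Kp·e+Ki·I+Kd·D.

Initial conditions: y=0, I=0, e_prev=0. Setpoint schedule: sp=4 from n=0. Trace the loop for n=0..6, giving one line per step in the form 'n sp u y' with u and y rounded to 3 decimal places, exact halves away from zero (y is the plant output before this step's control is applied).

(exact arithmetic carried between steps; '≈' marks a value shown rounded to 6 d.p. or computed from one; I and e_prev carry over from the previous line; the table rounds u and y to 3 d.p., halves away from zero)
n=0: y=0, sp=4, e=sp−y=4; I=4, D=e−e_prev=4; u=3/4·4+3/4·4+5/4·4=11; next y=2/5·0+1/4·11=2.75
n=1: y=2.75, sp=4, e=sp−y=1.25; I=5.25, D=e−e_prev=-2.75; u=3/4·1.25+3/4·5.25+5/4·(-2.75)=1.4375; next y=2/5·2.75+1/4·1.4375=1.459375
n=2: y=1.459375, sp=4, e=sp−y=2.540625; I=7.790625, D=e−e_prev=1.290625; u=3/4·2.540625+3/4·7.790625+5/4·1.290625≈9.361719; next y=2/5·1.459375+1/4·9.361719≈2.924180
n=3: y≈2.924180, sp=4, e=sp−y≈1.075820; I≈8.866445, D=e−e_prev≈-1.464805; u=3/4·1.075820+3/4·8.866445+5/4·(-1.464805)≈5.625693; next y=2/5·2.924180+1/4·5.625693≈2.576095
n=4: y≈2.576095, sp=4, e=sp−y≈1.423905; I≈10.290350, D=e−e_prev≈0.348084; u=3/4·1.423905+3/4·10.290350+5/4·0.348084≈9.220797; next y=2/5·2.576095+1/4·9.220797≈3.335637
n=5: y≈3.335637, sp=4, e=sp−y≈0.664363; I≈10.954713, D=e−e_prev≈-0.759542; u=3/4·0.664363+3/4·10.954713+5/4·(-0.759542)≈7.764879; next y=2/5·3.335637+1/4·7.764879≈3.275475
n=6: y≈3.275475, sp=4, e=sp−y≈0.724525; I≈11.679238, D=e−e_prev≈0.060163; u=3/4·0.724525+3/4·11.679238+5/4·0.060163≈9.378026; next y=2/5·3.275475+1/4·9.378026≈3.654696

0 4 11.000 0.000
1 4 1.438 2.750
2 4 9.362 1.459
3 4 5.626 2.924
4 4 9.221 2.576
5 4 7.765 3.336
6 4 9.378 3.275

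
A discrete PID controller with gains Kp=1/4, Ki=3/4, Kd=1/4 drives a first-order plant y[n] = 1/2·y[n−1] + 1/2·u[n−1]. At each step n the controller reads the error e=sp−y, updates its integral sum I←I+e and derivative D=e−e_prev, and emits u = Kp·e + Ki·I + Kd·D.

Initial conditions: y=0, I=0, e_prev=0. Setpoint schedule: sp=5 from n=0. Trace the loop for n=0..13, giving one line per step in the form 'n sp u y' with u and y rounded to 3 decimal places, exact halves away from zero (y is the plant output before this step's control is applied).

0 5 6.250 0.000
1 5 4.844 3.125
2 5 5.957 3.984
3 5 5.701 4.971
4 5 5.513 5.336
5 5 5.242 5.424
6 5 5.060 5.333
7 5 4.958 5.196
8 5 4.926 5.077
9 5 4.933 5.001
10 5 4.956 4.967
11 5 4.979 4.961
12 5 4.996 4.970
13 5 5.004 4.983

(exact arithmetic carried between steps; '≈' marks a value shown rounded to 6 d.p. or computed from one; I and e_prev carry over from the previous line; the table rounds u and y to 3 d.p., halves away from zero)
n=0: y=0, sp=5, e=sp−y=5; I=5, D=e−e_prev=5; u=1/4·5+3/4·5+1/4·5=6.25; next y=1/2·0+1/2·6.25=3.125
n=1: y=3.125, sp=5, e=sp−y=1.875; I=6.875, D=e−e_prev=-3.125; u=1/4·1.875+3/4·6.875+1/4·(-3.125)=4.84375; next y=1/2·3.125+1/2·4.84375=3.984375
n=2: y=3.984375, sp=5, e=sp−y=1.015625; I=7.890625, D=e−e_prev=-0.859375; u=1/4·1.015625+3/4·7.890625+1/4·(-0.859375)≈5.957031; next y=1/2·3.984375+1/2·5.957031≈4.970703
n=3: y≈4.970703, sp=5, e=sp−y≈0.029297; I≈7.919922, D=e−e_prev≈-0.986328; u=1/4·0.029297+3/4·7.919922+1/4·(-0.986328)≈5.700684; next y=1/2·4.970703+1/2·5.700684≈5.335693
n=4: y≈5.335693, sp=5, e=sp−y≈-0.335693; I≈7.584229, D=e−e_prev≈-0.364990; u=1/4·(-0.335693)+3/4·7.584229+1/4·(-0.364990)≈5.513000; next y=1/2·5.335693+1/2·5.513000≈5.424347
n=5: y≈5.424347, sp=5, e=sp−y≈-0.424347; I≈7.159882, D=e−e_prev≈-0.088654; u=1/4·(-0.424347)+3/4·7.159882+1/4·(-0.088654)≈5.241661; next y=1/2·5.424347+1/2·5.241661≈5.333004
n=6: y≈5.333004, sp=5, e=sp−y≈-0.333004; I≈6.826878, D=e−e_prev≈0.091343; u=1/4·(-0.333004)+3/4·6.826878+1/4·0.091343≈5.059743; next y=1/2·5.333004+1/2·5.059743≈5.196373
n=7: y≈5.196373, sp=5, e=sp−y≈-0.196373; I≈6.630504, D=e−e_prev≈0.136631; u=1/4·(-0.196373)+3/4·6.630504+1/4·0.136631≈4.957942; next y=1/2·5.196373+1/2·4.957942≈5.077158
n=8: y≈5.077158, sp=5, e=sp−y≈-0.077158; I≈6.553346, D=e−e_prev≈0.119216; u=1/4·(-0.077158)+3/4·6.553346+1/4·0.119216≈4.925524; next y=1/2·5.077158+1/2·4.925524≈5.001341
n=9: y≈5.001341, sp=5, e=sp−y≈-0.001341; I≈6.552005, D=e−e_prev≈0.075817; u=1/4·(-0.001341)+3/4·6.552005+1/4·0.075817≈4.932623; next y=1/2·5.001341+1/2·4.932623≈4.966982
n=10: y≈4.966982, sp=5, e=sp−y≈0.033018; I≈6.585023, D=e−e_prev≈0.034359; u=1/4·0.033018+3/4·6.585023+1/4·0.034359≈4.955612; next y=1/2·4.966982+1/2·4.955612≈4.961297
n=11: y≈4.961297, sp=5, e=sp−y≈0.038703; I≈6.623726, D=e−e_prev≈0.005685; u=1/4·0.038703+3/4·6.623726+1/4·0.005685≈4.978892; next y=1/2·4.961297+1/2·4.978892≈4.970094
n=12: y≈4.970094, sp=5, e=sp−y≈0.029906; I≈6.653632, D=e−e_prev≈-0.008798; u=1/4·0.029906+3/4·6.653632+1/4·(-0.008798)≈4.995501; next y=1/2·4.970094+1/2·4.995501≈4.982798
n=13: y≈4.982798, sp=5, e=sp−y≈0.017202; I≈6.670834, D=e−e_prev≈-0.012703; u=1/4·0.017202+3/4·6.670834+1/4·(-0.012703)≈5.004250; next y=1/2·4.982798+1/2·5.004250≈4.993524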